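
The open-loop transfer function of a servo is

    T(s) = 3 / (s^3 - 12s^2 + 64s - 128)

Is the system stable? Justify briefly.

unstable

The denominator s^3 - 12s^2 + 64s - 128 factors as (s^2 - 8s + 32)(s - 4), giving poles at s = 4 + 4j, 4 - 4j, 4.
Since the pole(s) at s = 4 ± 4j, 4 lie in the right half-plane, the system is unstable.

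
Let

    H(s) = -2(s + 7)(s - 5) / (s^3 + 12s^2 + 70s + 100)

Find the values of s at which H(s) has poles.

The poles are the roots of the denominator s^3 + 12s^2 + 70s + 100 = 0.
Trying s = -2: the polynomial evaluates to 0, so (s + 2) is a factor.
Dividing out leaves s^2 + 10s + 50 = 0.
The quadratic formula then gives s = -5 ± 5j.

s = -5 + 5j, -5 - 5j, -2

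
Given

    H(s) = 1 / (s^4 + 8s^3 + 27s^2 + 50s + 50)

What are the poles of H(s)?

The poles are the roots of the denominator s^4 + 8s^3 + 27s^2 + 50s + 50 = 0.
No real roots exist; factor into two real quadratics: (s^2 + 2s + 5)(s^2 + 6s + 10) = 0.
Each quadratic gives a conjugate pair via the quadratic formula.

s = -1 ± 2j, -3 ± j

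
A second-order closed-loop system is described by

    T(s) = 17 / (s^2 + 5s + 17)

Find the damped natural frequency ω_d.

ω_d ≈ 3.279 rad/s

Comparing s^2 + 5s + 17 to s^2 + 2ζωₙs + ωₙ²: ωₙ = √17 ≈ 4.123 rad/s and ζ = 5/(2·√17) ≈ 0.6063.
ζωₙ = 5/2 = 2.5, so ω_d = ωₙ√(1−ζ²) = √(ωₙ² − (ζωₙ)²) = √(17 − 2.5²) = √10.75 ≈ 3.279 rad/s.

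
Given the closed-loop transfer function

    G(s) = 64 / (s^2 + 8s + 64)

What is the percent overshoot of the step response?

Comparing s^2 + 8s + 64 to s^2 + 2ζωₙs + ωₙ²: ωₙ = 8 rad/s and ζ = 8/(2·8) = 0.5.
%OS = 100·exp(−πζ/√(1−ζ²)) = 100·exp(−π·0.5/√(1−0.5²)) ≈ 16.3%.

%OS ≈ 16.3%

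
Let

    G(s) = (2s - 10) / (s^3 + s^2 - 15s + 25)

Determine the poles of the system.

The poles are the roots of the denominator s^3 + s^2 - 15s + 25 = 0.
Trying s = -5: the polynomial evaluates to 0, so (s + 5) is a factor.
Dividing out leaves s^2 - 4s + 5 = 0.
The quadratic formula then gives s = 2 ± 1j.

s = 2 + j, 2 - j, -5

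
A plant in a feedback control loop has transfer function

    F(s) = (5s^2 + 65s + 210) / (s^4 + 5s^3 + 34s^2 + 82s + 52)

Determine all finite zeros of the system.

Set the numerator to zero: 5s^2 + 65s + 210 = 0, i.e. 5·(s^2 + 13s + 42) = 0.
Factoring: (s + 7)(s + 6) = 0.

s = -7, -6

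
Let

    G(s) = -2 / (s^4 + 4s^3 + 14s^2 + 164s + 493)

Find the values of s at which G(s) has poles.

The poles are the roots of the denominator s^4 + 4s^3 + 14s^2 + 164s + 493 = 0.
No real roots exist; factor into two real quadratics: (s^2 - 4s + 29)(s^2 + 8s + 17) = 0.
Each quadratic gives a conjugate pair via the quadratic formula.

s = 2 ± 5j, -4 ± j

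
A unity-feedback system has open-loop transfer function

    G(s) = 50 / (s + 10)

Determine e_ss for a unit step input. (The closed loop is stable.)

e_ss = 0.1667

G(s) has no poles at the origin.
This is a Type 0 system. Kp = lim_{s→0} G(s) = 50/10 = 5.
e_ss = 1/(1 + Kp) = 1/(1 + 5) = 1/6 ≈ 0.1667.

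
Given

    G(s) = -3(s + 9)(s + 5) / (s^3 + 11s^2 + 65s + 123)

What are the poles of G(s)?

s = -4 ± 5j, -3

The poles are the roots of the denominator s^3 + 11s^2 + 65s + 123 = 0.
Trying s = -3: the polynomial evaluates to 0, so (s + 3) is a factor.
Dividing out leaves s^2 + 8s + 41 = 0.
The quadratic formula then gives s = -4 ± 5j.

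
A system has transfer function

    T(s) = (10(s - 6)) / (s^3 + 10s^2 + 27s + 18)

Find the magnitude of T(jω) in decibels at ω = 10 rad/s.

Substitute s = j10: numerator = -60 + j100, denominator = -982 - j730.
|T(j10)| = |-60 + j100| / |-982 - j730| = 116.62 / 1223.6 ≈ 0.09531.
In decibels: 20·log₁₀(0.09531) ≈ -20.4 dB.

|T(j10)|_dB ≈ -20.4 dB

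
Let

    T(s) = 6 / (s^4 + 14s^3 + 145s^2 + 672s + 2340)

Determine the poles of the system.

s = -4 ± 6j, -3 ± 6j

The poles are the roots of the denominator s^4 + 14s^3 + 145s^2 + 672s + 2340 = 0.
No real roots exist; factor into two real quadratics: (s^2 + 8s + 52)(s^2 + 6s + 45) = 0.
Each quadratic gives a conjugate pair via the quadratic formula.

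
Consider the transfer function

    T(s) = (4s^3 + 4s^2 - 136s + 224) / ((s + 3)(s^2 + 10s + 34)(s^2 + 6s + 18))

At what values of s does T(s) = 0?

Set the numerator to zero: 4s^3 + 4s^2 - 136s + 224 = 0, i.e. 4·(s^3 + s^2 - 34s + 56) = 0.
Factoring: (s + 7)(s - 4)(s - 2) = 0.

s = -7, 4, 2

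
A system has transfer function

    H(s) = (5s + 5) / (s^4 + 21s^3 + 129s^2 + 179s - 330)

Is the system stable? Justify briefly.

The denominator s^4 + 21s^3 + 129s^2 + 179s - 330 factors as (s + 5)(s + 11)(s + 6)(s - 1), giving poles at s = -5, -11, -6, 1.
Since the pole(s) at s = 1 lie in the right half-plane, the system is unstable.

unstable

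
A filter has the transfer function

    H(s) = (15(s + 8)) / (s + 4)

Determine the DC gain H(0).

Set s = 0: H(0) = (120) / (4) = 30.

H(0) = 30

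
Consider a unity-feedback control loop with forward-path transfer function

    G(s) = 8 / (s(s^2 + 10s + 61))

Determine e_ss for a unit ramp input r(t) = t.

G(s) has one pole at the origin.
This is a Type 1 system. Kv = lim_{s→0} s·G(s) = 8/61.
e_ss = 1/Kv = 1/(8/61) = 61/8 ≈ 7.625.

e_ss = 7.625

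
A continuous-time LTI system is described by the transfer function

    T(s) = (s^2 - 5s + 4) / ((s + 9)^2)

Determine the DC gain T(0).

Set s = 0: T(0) = (4) / (81) = 4/81.

T(0) = 4/81 ≈ 0.04938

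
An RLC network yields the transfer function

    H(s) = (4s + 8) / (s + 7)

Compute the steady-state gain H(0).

Set s = 0: H(0) = (8) / (7) = 8/7.

H(0) = 8/7 ≈ 1.143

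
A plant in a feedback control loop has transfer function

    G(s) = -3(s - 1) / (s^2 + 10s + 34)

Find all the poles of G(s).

The poles are the roots of the denominator s^2 + 10s + 34 = 0.
Using the quadratic formula: s = (-10 ± √(-36))/2 = -5 ± 3j.

s = -5 ± 3j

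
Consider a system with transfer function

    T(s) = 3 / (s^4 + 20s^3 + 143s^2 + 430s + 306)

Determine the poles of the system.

s = -5 ± 3j, -9, -1

The poles are the roots of the denominator s^4 + 20s^3 + 143s^2 + 430s + 306 = 0.
Trying s = -9: the polynomial evaluates to 0, so (s + 9) is a factor.
Dividing out leaves s^3 + 11s^2 + 44s + 34 = 0.
This factors further as (s^2 + 10s + 34)(s + 1) = 0.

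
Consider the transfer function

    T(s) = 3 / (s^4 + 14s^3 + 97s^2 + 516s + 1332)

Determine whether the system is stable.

stable

The denominator s^4 + 14s^3 + 97s^2 + 516s + 1332 factors as (s^2 + 2s + 37)(s + 6)^2, giving poles at s = -1 + 6j, -1 - 6j, -6, -6.
Since all poles lie strictly in the left half-plane, the system is stable.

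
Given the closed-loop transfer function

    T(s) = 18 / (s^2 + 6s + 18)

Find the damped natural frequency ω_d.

ω_d = 3 rad/s

Comparing s^2 + 6s + 18 to s^2 + 2ζωₙs + ωₙ²: ωₙ = √18 ≈ 4.243 rad/s and ζ = 6/(2·√18) ≈ 0.7071.
ζωₙ = 6/2 = 3, so ω_d = ωₙ√(1−ζ²) = √(ωₙ² − (ζωₙ)²) = √(18 − 3²) = √9 = 3 rad/s.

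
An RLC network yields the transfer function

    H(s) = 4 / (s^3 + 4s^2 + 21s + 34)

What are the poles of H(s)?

s = -1 + 4j, -1 - 4j, -2

The poles are the roots of the denominator s^3 + 4s^2 + 21s + 34 = 0.
Trying s = -2: the polynomial evaluates to 0, so (s + 2) is a factor.
Dividing out leaves s^2 + 2s + 17 = 0.
The quadratic formula then gives s = -1 ± 4j.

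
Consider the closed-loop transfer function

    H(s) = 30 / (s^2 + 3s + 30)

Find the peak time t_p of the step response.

t_p ≈ 0.5964 s

Comparing s^2 + 3s + 30 to s^2 + 2ζωₙs + ωₙ²: ωₙ = √30 ≈ 5.477 rad/s and ζ = 3/(2·√30) ≈ 0.2739.
ζωₙ = 3/2 = 1.5, so ω_d = ωₙ√(1−ζ²) = √(ωₙ² − (ζωₙ)²) = √(30 − 1.5²) = √27.75 ≈ 5.268 rad/s.
t_p = π/ω_d = π/5.268 ≈ 0.5964 s.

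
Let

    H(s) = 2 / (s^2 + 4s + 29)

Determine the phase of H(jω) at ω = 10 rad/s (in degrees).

At s = j10: numerator = 2, denominator = -71 + j40.
∠H = ∠num − ∠den = 0° − (150.60°) = -150.6°.

∠H(j10) ≈ -150.6°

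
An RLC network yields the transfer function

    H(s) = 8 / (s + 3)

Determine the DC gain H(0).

H(0) = 8/3 ≈ 2.667

Set s = 0: H(0) = (8) / (3) = 8/3.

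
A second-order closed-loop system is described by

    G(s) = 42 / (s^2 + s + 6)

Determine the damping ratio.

Compare the denominator to the standard form s^2 + 2ζωₙs + ωₙ².
ωₙ² = 6, so ωₙ = √6 ≈ 2.449 rad/s.
2ζωₙ = 1, so ζ = 1/(2·√6) ≈ 0.2041.
With ζ = 0.2041 the response is underdamped.

ζ ≈ 0.2041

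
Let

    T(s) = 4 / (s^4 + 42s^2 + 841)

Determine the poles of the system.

The poles are the roots of the denominator s^4 + 42s^2 + 841 = 0.
No real roots exist; factor into two real quadratics: (s^2 - 4s + 29)(s^2 + 4s + 29) = 0.
Each quadratic gives a conjugate pair via the quadratic formula.

s = 2 ± 5j, -2 ± 5j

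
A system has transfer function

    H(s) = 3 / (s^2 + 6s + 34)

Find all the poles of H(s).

The poles are the roots of the denominator s^2 + 6s + 34 = 0.
Using the quadratic formula: s = (-6 ± √(-100))/2 = -3 ± 5j.

s = -3 ± 5j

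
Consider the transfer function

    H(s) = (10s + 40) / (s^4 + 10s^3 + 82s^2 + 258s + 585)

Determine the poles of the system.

s = -2 + 3j, -2 - 3j, -3 + 6j, -3 - 6j

The poles are the roots of the denominator s^4 + 10s^3 + 82s^2 + 258s + 585 = 0.
No real roots exist; factor into two real quadratics: (s^2 + 4s + 13)(s^2 + 6s + 45) = 0.
Each quadratic gives a conjugate pair via the quadratic formula.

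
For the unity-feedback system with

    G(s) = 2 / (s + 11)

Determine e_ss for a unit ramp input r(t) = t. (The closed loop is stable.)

e_ss = ∞

G(s) has no poles at the origin.
This is a Type 0 system; Kv = lim_{s→0} s·G(s) = 0, so the steady-state error for a ramp input is infinite.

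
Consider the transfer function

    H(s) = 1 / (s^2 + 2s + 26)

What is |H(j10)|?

|H(j10)| ≈ 0.01305

Substitute s = j10: numerator = 1, denominator = -74 + j20.
|H(j10)| = |1| / |-74 + j20| = 1 / 76.655 ≈ 0.01305.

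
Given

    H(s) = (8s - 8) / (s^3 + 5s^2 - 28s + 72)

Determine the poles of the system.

The poles are the roots of the denominator s^3 + 5s^2 - 28s + 72 = 0.
Trying s = -9: the polynomial evaluates to 0, so (s + 9) is a factor.
Dividing out leaves s^2 - 4s + 8 = 0.
The quadratic formula then gives s = 2 ± 2j.

s = 2 + 2j, 2 - 2j, -9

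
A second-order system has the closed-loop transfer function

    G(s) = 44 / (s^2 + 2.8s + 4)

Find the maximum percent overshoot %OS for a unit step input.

Comparing s^2 + 2.8s + 4 to s^2 + 2ζωₙs + ωₙ²: ωₙ = 2 rad/s and ζ = 2.8/(2·2) = 0.7.
%OS = 100·exp(−πζ/√(1−ζ²)) = 100·exp(−π·0.7/√(1−0.7²)) ≈ 4.60%.

%OS ≈ 4.60%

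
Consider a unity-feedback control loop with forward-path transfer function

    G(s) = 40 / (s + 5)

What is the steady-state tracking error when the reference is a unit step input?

e_ss = 0.1111

G(s) has no poles at the origin.
This is a Type 0 system. Kp = lim_{s→0} G(s) = 40/5 = 8.
e_ss = 1/(1 + Kp) = 1/(1 + 8) = 1/9 ≈ 0.1111.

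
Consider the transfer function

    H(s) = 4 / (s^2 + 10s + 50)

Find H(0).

Set s = 0: H(0) = (4) / (50) = 2/25.

H(0) = 2/25 ≈ 0.08000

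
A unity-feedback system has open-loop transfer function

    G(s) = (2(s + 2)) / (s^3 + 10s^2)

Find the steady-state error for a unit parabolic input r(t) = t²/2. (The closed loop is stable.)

e_ss = 2.500

G(s) has 2 poles at the origin.
This is a Type 2 system. Ka = lim_{s→0} s^2·G(s) = 4/10 = 2/5.
e_ss = 1/Ka = 1/(2/5) = 5/2 ≈ 2.500.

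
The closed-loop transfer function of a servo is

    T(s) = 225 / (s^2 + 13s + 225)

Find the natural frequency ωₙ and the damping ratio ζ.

Compare the denominator to the standard form s^2 + 2ζωₙs + ωₙ².
ωₙ² = 225, so ωₙ = 15 rad/s.
2ζωₙ = 13, so ζ = 13/(2·15) ≈ 0.4333.

ωₙ = 15 rad/s, ζ ≈ 0.4333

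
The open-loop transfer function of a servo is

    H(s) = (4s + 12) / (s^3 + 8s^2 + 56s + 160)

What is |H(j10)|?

Substitute s = j10: numerator = 12 + j40, denominator = -640 - j440.
|H(j10)| = |12 + j40| / |-640 - j440| = 41.761 / 776.66 ≈ 0.05377.

|H(j10)| ≈ 0.05377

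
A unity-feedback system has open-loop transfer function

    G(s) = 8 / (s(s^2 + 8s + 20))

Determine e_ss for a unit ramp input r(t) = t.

e_ss = 2.500

G(s) has one pole at the origin.
This is a Type 1 system. Kv = lim_{s→0} s·G(s) = 8/20 = 2/5.
e_ss = 1/Kv = 1/(2/5) = 5/2 ≈ 2.500.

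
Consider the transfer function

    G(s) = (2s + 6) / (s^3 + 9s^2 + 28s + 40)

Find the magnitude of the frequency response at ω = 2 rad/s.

|G(j2)| ≈ 0.1497

Substitute s = j2: numerator = 6 + j4, denominator = 4 + j48.
|G(j2)| = |6 + j4| / |4 + j48| = 7.2111 / 48.166 ≈ 0.1497.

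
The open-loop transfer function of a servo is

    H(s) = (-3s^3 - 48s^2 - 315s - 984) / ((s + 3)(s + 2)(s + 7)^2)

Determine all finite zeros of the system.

s = -4 + 5j, -4 - 5j, -8

Set the numerator to zero: -3s^3 - 48s^2 - 315s - 984 = 0, i.e. -3·(s^3 + 16s^2 + 105s + 328) = 0.
Factoring: (s^2 + 8s + 41)(s + 8) = 0.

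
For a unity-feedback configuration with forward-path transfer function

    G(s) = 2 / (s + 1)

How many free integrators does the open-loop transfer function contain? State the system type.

Type 0

The denominator has no factor of s at the origin — no free integrator — so this is a Type 0 system.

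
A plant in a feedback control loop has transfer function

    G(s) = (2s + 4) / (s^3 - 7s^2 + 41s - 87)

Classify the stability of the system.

The denominator s^3 - 7s^2 + 41s - 87 factors as (s - 3)(s^2 - 4s + 29), giving poles at s = 3, 2 ± 5j.
Since the pole(s) at s = 3, 2 + 5j, 2 - 5j lie in the right half-plane, the system is unstable.

unstable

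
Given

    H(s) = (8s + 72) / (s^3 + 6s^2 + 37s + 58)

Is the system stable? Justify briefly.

The denominator s^3 + 6s^2 + 37s + 58 factors as (s^2 + 4s + 29)(s + 2), giving poles at s = -2 ± 5j, -2.
Since all poles lie strictly in the left half-plane, the system is stable.

stable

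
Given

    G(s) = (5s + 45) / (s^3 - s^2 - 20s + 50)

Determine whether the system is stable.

The denominator s^3 - s^2 - 20s + 50 factors as (s + 5)(s^2 - 6s + 10), giving poles at s = -5, 3 + j, 3 - j.
Since the pole(s) at s = 3 ± j lie in the right half-plane, the system is unstable.

unstable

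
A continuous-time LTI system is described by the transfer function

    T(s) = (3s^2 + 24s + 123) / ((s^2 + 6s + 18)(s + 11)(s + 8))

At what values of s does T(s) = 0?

Set the numerator to zero: 3s^2 + 24s + 123 = 0, i.e. 3·(s^2 + 8s + 41) = 0.
Factoring: (s^2 + 8s + 41) = 0.

s = -4 + 5j, -4 - 5j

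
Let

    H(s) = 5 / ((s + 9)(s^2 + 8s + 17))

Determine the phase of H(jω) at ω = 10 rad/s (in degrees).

∠H(j10) ≈ 175.9°

At s = j10: numerator = 5, denominator = -1547 - j110.
∠H = ∠num − ∠den = 0° − (-175.93°) = 175.9°.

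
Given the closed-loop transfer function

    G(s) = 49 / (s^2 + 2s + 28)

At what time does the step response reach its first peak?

Comparing s^2 + 2s + 28 to s^2 + 2ζωₙs + ωₙ²: ωₙ = √28 ≈ 5.292 rad/s and ζ = 2/(2·√28) ≈ 0.1890.
ζωₙ = 2/2 = 1, so ω_d = ωₙ√(1−ζ²) = √(ωₙ² − (ζωₙ)²) = √(28 − 1²) = √27 ≈ 5.196 rad/s.
t_p = π/ω_d = π/5.196 ≈ 0.6046 s.

t_p ≈ 0.6046 s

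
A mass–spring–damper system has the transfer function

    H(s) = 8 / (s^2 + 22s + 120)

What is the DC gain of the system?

Set s = 0: H(0) = (8) / (120) = 1/15.

H(0) = 1/15 ≈ 0.06667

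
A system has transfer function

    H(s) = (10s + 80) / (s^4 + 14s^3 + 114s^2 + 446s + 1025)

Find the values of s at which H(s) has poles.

s = -3 + 4j, -3 - 4j, -4 + 5j, -4 - 5j

The poles are the roots of the denominator s^4 + 14s^3 + 114s^2 + 446s + 1025 = 0.
No real roots exist; factor into two real quadratics: (s^2 + 6s + 25)(s^2 + 8s + 41) = 0.
Each quadratic gives a conjugate pair via the quadratic formula.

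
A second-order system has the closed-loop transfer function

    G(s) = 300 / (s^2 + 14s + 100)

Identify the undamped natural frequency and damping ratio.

Compare the denominator to the standard form s^2 + 2ζωₙs + ωₙ².
ωₙ² = 100, so ωₙ = 10 rad/s.
2ζωₙ = 14, so ζ = 14/(2·10) = 0.7.

ωₙ = 10 rad/s, ζ = 0.7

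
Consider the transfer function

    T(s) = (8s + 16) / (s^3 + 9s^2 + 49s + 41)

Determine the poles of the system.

s = -4 + 5j, -4 - 5j, -1

The poles are the roots of the denominator s^3 + 9s^2 + 49s + 41 = 0.
Trying s = -1: the polynomial evaluates to 0, so (s + 1) is a factor.
Dividing out leaves s^2 + 8s + 41 = 0.
The quadratic formula then gives s = -4 ± 5j.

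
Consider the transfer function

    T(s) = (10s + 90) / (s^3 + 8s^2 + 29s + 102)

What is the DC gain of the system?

Set s = 0: T(0) = (90) / (102) = 15/17.

T(0) = 15/17 ≈ 0.8824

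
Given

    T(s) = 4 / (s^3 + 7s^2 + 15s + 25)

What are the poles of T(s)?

s = -5, -1 ± 2j

The poles are the roots of the denominator s^3 + 7s^2 + 15s + 25 = 0.
Trying s = -5: the polynomial evaluates to 0, so (s + 5) is a factor.
Dividing out leaves s^2 + 2s + 5 = 0.
The quadratic formula then gives s = -1 ± 2j.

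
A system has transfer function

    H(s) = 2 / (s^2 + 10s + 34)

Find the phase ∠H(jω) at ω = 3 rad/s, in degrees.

At s = j3: numerator = 2, denominator = 25 + j30.
∠H = ∠num − ∠den = 0° − (50.194°) = -50.19°.

∠H(j3) ≈ -50.19°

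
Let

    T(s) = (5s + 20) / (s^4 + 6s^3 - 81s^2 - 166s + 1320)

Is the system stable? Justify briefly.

The denominator s^4 + 6s^3 - 81s^2 - 166s + 1320 factors as (s - 6)(s + 11)(s + 5)(s - 4), giving poles at s = 6, -11, -5, 4.
Since the pole(s) at s = 6, 4 lie in the right half-plane, the system is unstable.

unstable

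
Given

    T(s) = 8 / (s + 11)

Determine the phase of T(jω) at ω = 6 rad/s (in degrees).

At s = j6: numerator = 8, denominator = 11 + j6.
∠T = ∠num − ∠den = 0° − (28.610°) = -28.61°.

∠T(j6) ≈ -28.61°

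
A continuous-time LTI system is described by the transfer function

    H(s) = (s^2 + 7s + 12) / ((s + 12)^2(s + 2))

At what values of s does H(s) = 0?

s = -3, -4

Set the numerator to zero: s^2 + 7s + 12 = 0.
Factoring: (s + 3)(s + 4) = 0.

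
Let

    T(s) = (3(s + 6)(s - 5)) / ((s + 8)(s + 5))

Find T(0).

T(0) = -9/4 ≈ -2.250

At s = 0 each factor (s + a) contributes a and each (s^2 + bs + c) contributes c.
T(0) = 3·(6) · (-5) / ((8) · (5)) = -90/40 = -9/4.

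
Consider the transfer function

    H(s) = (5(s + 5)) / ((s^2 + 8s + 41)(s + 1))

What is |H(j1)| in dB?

Substitute s = j1: numerator = 25 + j5, denominator = 32 + j48.
|H(j1)| = |25 + j5| / |32 + j48| = 25.495 / 57.689 ≈ 0.4419.
In decibels: 20·log₁₀(0.4419) ≈ -7.09 dB.

|H(j1)|_dB ≈ -7.09 dB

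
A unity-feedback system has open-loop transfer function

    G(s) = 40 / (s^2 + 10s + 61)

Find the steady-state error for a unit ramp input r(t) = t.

G(s) has no poles at the origin.
This is a Type 0 system; Kv = lim_{s→0} s·G(s) = 0, so the steady-state error for a ramp input is infinite.

e_ss = ∞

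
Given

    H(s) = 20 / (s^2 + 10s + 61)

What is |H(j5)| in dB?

Substitute s = j5: numerator = 20, denominator = 36 + j50.
|H(j5)| = |20| / |36 + j50| = 20 / 61.612 ≈ 0.3246.
In decibels: 20·log₁₀(0.3246) ≈ -9.77 dB.

|H(j5)|_dB ≈ -9.77 dB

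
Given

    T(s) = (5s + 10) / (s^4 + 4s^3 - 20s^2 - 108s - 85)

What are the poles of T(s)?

s = -4 ± j, -1, 5

The poles are the roots of the denominator s^4 + 4s^3 - 20s^2 - 108s - 85 = 0.
Trying s = -1: the polynomial evaluates to 0, so (s + 1) is a factor.
Dividing out leaves s^3 + 3s^2 - 23s - 85 = 0.
This factors further as (s^2 + 8s + 17)(s - 5) = 0.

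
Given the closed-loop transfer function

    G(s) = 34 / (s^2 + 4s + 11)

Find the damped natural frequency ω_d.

ω_d ≈ 2.646 rad/s

Comparing s^2 + 4s + 11 to s^2 + 2ζωₙs + ωₙ²: ωₙ = √11 ≈ 3.317 rad/s and ζ = 4/(2·√11) ≈ 0.6030.
ζωₙ = 4/2 = 2, so ω_d = ωₙ√(1−ζ²) = √(ωₙ² − (ζωₙ)²) = √(11 − 2²) = √7 ≈ 2.646 rad/s.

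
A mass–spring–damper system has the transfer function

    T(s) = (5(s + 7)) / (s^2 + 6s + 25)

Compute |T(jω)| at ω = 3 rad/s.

Substitute s = j3: numerator = 35 + j15, denominator = 16 + j18.
|T(j3)| = |35 + j15| / |16 + j18| = 38.079 / 24.083 ≈ 1.581.

|T(j3)| ≈ 1.581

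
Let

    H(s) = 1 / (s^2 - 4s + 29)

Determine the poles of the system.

s = 2 + 5j, 2 - 5j

The poles are the roots of the denominator s^2 - 4s + 29 = 0.
Using the quadratic formula: s = (4 ± √(-100))/2 = 2 ± 5j.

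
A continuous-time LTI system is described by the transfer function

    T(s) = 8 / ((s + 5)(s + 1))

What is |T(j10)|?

Substitute s = j10: numerator = 8, denominator = -95 + j60.
|T(j10)| = |8| / |-95 + j60| = 8 / 112.36 ≈ 0.07120.

|T(j10)| ≈ 0.07120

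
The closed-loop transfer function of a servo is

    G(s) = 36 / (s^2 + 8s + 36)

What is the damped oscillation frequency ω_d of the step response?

ω_d ≈ 4.472 rad/s

Comparing s^2 + 8s + 36 to s^2 + 2ζωₙs + ωₙ²: ωₙ = 6 rad/s and ζ = 8/(2·6) ≈ 0.6667.
ζωₙ = 8/2 = 4, so ω_d = ωₙ√(1−ζ²) = √(ωₙ² − (ζωₙ)²) = √(36 − 4²) = √20 ≈ 4.472 rad/s.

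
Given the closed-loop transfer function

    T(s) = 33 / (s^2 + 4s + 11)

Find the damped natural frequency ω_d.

ω_d ≈ 2.646 rad/s

Comparing s^2 + 4s + 11 to s^2 + 2ζωₙs + ωₙ²: ωₙ = √11 ≈ 3.317 rad/s and ζ = 4/(2·√11) ≈ 0.6030.
ζωₙ = 4/2 = 2, so ω_d = ωₙ√(1−ζ²) = √(ωₙ² − (ζωₙ)²) = √(11 − 2²) = √7 ≈ 2.646 rad/s.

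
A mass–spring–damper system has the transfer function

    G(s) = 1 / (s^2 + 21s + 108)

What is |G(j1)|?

Substitute s = j1: numerator = 1, denominator = 107 + j21.
|G(j1)| = |1| / |107 + j21| = 1 / 109.04 ≈ 0.009171.

|G(j1)| ≈ 0.009171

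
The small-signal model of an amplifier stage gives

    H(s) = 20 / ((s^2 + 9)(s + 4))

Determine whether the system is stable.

marginally stable

The poles can be read from the denominator factors: s = ±3j, -4.
Since the simple pole(s) at s = ±3j lie on the jω-axis with none in the right half-plane, the system is marginally stable.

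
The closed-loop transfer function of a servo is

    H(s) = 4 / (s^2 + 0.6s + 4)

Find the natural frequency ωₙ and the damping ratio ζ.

Compare the denominator to the standard form s^2 + 2ζωₙs + ωₙ².
ωₙ² = 4, so ωₙ = 2 rad/s.
2ζωₙ = 0.6, so ζ = 0.6/(2·2) = 0.15.
With ζ = 0.15 the response is underdamped.

ωₙ = 2 rad/s, ζ = 0.15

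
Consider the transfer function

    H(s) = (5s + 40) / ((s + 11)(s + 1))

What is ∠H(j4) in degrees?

∠H(j4) ≈ -69.38°

At s = j4: numerator = 40 + j20, denominator = -5 + j48.
∠H = ∠num − ∠den = 26.565° − (95.947°) = -69.38°.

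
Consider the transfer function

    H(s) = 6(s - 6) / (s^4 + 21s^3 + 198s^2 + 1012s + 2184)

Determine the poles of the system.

The poles are the roots of the denominator s^4 + 21s^3 + 198s^2 + 1012s + 2184 = 0.
Trying s = -7: the polynomial evaluates to 0, so (s + 7) is a factor.
Dividing out leaves s^3 + 14s^2 + 100s + 312 = 0.
This factors further as (s^2 + 8s + 52)(s + 6) = 0.

s = -4 ± 6j, -7, -6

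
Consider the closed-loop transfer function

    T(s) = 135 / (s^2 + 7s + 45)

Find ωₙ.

ωₙ ≈ 6.708 rad/s

Compare the denominator to the standard form s^2 + 2ζωₙs + ωₙ².
ωₙ² = 45, so ωₙ = √45 ≈ 6.708 rad/s.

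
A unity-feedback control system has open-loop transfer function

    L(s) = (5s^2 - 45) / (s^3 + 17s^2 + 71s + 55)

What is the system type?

The denominator has no factor of s at the origin — no free integrator — so this is a Type 0 system.

Type 0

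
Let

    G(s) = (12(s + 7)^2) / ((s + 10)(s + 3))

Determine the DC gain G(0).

G(0) = 98/5 ≈ 19.60

At s = 0 each factor (s + a) contributes a and each (s^2 + bs + c) contributes c.
G(0) = 12·(7) · (7) / ((10) · (3)) = 588/30 = 98/5.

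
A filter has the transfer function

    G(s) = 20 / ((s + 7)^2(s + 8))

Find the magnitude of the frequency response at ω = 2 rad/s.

|G(j2)| ≈ 0.04576

Substitute s = j2: numerator = 20, denominator = 304 + j314.
|G(j2)| = |20| / |304 + j314| = 20 / 437.05 ≈ 0.04576.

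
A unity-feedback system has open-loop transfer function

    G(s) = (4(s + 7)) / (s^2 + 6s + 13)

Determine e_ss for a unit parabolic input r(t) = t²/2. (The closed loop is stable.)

e_ss = ∞

G(s) has no poles at the origin.
This is a Type 0 system; Ka = lim_{s→0} s^2·G(s) = 0, so the steady-state error for a parabola input is infinite.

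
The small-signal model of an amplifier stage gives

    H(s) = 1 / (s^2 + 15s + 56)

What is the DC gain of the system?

Set s = 0: H(0) = (1) / (56) = 1/56.

H(0) = 1/56 ≈ 0.01786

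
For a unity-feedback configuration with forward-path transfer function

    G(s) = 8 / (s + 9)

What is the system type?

The denominator has no factor of s at the origin — no free integrator — so this is a Type 0 system.

Type 0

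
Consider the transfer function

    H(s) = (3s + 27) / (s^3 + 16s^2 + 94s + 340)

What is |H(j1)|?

Substitute s = j1: numerator = 27 + j3, denominator = 324 + j93.
|H(j1)| = |27 + j3| / |324 + j93| = 27.166 / 337.08 ≈ 0.08059.

|H(j1)| ≈ 0.08059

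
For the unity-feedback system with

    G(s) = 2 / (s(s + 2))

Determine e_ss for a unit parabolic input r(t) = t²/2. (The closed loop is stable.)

e_ss = ∞

G(s) has one pole at the origin.
This is a Type 1 system; Ka = lim_{s→0} s^2·G(s) = 0, so the steady-state error for a parabola input is infinite.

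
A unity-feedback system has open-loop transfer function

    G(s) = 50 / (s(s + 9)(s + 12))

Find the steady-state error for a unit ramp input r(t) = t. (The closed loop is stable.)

e_ss = 2.160

G(s) has one pole at the origin.
This is a Type 1 system. Kv = lim_{s→0} s·G(s) = 50/108 = 25/54.
e_ss = 1/Kv = 1/(25/54) = 54/25 ≈ 2.160.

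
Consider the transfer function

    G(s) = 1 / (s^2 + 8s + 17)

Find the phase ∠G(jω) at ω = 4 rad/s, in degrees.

∠G(j4) ≈ -88.21°

At s = j4: numerator = 1, denominator = 1 + j32.
∠G = ∠num − ∠den = 0° − (88.210°) = -88.21°.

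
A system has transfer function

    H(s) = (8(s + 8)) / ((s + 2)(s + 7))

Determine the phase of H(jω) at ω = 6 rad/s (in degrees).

∠H(j6) ≈ -75.30°

At s = j6: numerator = 64 + j48, denominator = -22 + j54.
∠H = ∠num − ∠den = 36.870° − (112.17°) = -75.30°.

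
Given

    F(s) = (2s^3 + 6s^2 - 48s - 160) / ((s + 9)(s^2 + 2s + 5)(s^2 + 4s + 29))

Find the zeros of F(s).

s = -4, 5, -4

Set the numerator to zero: 2s^3 + 6s^2 - 48s - 160 = 0, i.e. 2·(s^3 + 3s^2 - 24s - 80) = 0.
Factoring: (s + 4)^2(s - 5) = 0.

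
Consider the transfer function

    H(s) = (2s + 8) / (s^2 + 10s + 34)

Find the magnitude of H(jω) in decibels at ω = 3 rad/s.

Substitute s = j3: numerator = 8 + j6, denominator = 25 + j30.
|H(j3)| = |8 + j6| / |25 + j30| = 10 / 39.051 ≈ 0.2561.
In decibels: 20·log₁₀(0.2561) ≈ -11.8 dB.

|H(j3)|_dB ≈ -11.8 dB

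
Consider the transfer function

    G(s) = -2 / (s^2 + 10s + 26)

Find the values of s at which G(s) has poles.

s = -5 + j, -5 - j

The poles are the roots of the denominator s^2 + 10s + 26 = 0.
Using the quadratic formula: s = (-10 ± √(-4))/2 = -5 ± 1j.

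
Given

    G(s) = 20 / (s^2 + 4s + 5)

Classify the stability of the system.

stable

The denominator s^2 + 4s + 5 factors as (s^2 + 4s + 5), giving poles at s = -2 + j, -2 - j.
Since all poles lie strictly in the left half-plane, the system is stable.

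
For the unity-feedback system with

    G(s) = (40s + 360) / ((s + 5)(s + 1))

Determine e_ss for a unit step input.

e_ss = 0.01370

G(s) has no poles at the origin.
This is a Type 0 system. Kp = lim_{s→0} G(s) = 360/5 = 72.
e_ss = 1/(1 + Kp) = 1/(1 + 72) = 1/73 ≈ 0.01370.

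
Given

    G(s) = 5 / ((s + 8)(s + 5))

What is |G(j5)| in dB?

|G(j5)|_dB ≈ -22.5 dB

Substitute s = j5: numerator = 5, denominator = 15 + j65.
|G(j5)| = |5| / |15 + j65| = 5 / 66.708 ≈ 0.07495.
In decibels: 20·log₁₀(0.07495) ≈ -22.5 dB.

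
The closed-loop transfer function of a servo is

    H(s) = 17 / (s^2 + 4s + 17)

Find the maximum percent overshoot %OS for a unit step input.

%OS ≈ 17.5%

Comparing s^2 + 4s + 17 to s^2 + 2ζωₙs + ωₙ²: ωₙ = √17 ≈ 4.123 rad/s and ζ = 4/(2·√17) ≈ 0.4851.
%OS = 100·exp(−πζ/√(1−ζ²)) = 100·exp(−π·0.4851/√(1−0.4851²)) ≈ 17.5%.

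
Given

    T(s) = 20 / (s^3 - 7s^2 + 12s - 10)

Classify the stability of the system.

The denominator s^3 - 7s^2 + 12s - 10 factors as (s - 5)(s^2 - 2s + 2), giving poles at s = 5, 1 ± j.
Since the pole(s) at s = 5, 1 + j, 1 - j lie in the right half-plane, the system is unstable.

unstable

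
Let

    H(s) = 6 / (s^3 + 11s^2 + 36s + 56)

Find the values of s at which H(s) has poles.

The poles are the roots of the denominator s^3 + 11s^2 + 36s + 56 = 0.
Trying s = -7: the polynomial evaluates to 0, so (s + 7) is a factor.
Dividing out leaves s^2 + 4s + 8 = 0.
The quadratic formula then gives s = -2 ± 2j.

s = -7, -2 + 2j, -2 - 2j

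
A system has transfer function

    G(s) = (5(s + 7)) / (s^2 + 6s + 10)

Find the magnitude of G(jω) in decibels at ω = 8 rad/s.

Substitute s = j8: numerator = 35 + j40, denominator = -54 + j48.
|G(j8)| = |35 + j40| / |-54 + j48| = 53.151 / 72.250 ≈ 0.7357.
In decibels: 20·log₁₀(0.7357) ≈ -2.67 dB.

|G(j8)|_dB ≈ -2.67 dB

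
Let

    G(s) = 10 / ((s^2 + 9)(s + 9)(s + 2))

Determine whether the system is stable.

marginally stable

The poles can be read from the denominator factors: s = ±3j, -9, -2.
Since the simple pole(s) at s = 3j, -3j lie on the jω-axis with none in the right half-plane, the system is marginally stable.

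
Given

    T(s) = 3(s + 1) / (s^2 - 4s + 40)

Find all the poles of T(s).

s = 2 + 6j, 2 - 6j

The poles are the roots of the denominator s^2 - 4s + 40 = 0.
Using the quadratic formula: s = (4 ± √(-144))/2 = 2 ± 6j.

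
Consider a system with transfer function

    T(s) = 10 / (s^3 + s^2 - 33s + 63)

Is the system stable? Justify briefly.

unstable

The denominator s^3 + s^2 - 33s + 63 factors as (s + 7)(s - 3)^2, giving poles at s = -7, 3, 3.
Since the pole(s) at s = 3, 3 lie in the right half-plane, the system is unstable.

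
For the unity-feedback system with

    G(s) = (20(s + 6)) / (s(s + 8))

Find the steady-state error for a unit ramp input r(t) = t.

e_ss = 0.06667

G(s) has one pole at the origin.
This is a Type 1 system. Kv = lim_{s→0} s·G(s) = 120/8 = 15.
e_ss = 1/Kv = 1/(15) = 1/15 ≈ 0.06667.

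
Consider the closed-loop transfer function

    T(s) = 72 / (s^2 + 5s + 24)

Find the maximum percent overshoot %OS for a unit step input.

Comparing s^2 + 5s + 24 to s^2 + 2ζωₙs + ωₙ²: ωₙ = √24 ≈ 4.899 rad/s and ζ = 5/(2·√24) ≈ 0.5103.
%OS = 100·exp(−πζ/√(1−ζ²)) = 100·exp(−π·0.5103/√(1−0.5103²)) ≈ 15.5%.

%OS ≈ 15.5%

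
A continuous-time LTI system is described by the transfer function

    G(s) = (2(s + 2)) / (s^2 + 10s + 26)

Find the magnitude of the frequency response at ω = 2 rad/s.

Substitute s = j2: numerator = 4 + j4, denominator = 22 + j20.
|G(j2)| = |4 + j4| / |22 + j20| = 5.6569 / 29.732 ≈ 0.1903.

|G(j2)| ≈ 0.1903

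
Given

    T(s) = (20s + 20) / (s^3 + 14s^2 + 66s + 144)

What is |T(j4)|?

|T(j4)| ≈ 0.3828

Substitute s = j4: numerator = 20 + j80, denominator = -80 + j200.
|T(j4)| = |20 + j80| / |-80 + j200| = 82.462 / 215.41 ≈ 0.3828.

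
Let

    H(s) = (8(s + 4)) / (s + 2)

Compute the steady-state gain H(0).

At s = 0 each factor (s + a) contributes a and each (s^2 + bs + c) contributes c.
H(0) = 8·(4) / ((2)) = 32/2 = 16.

H(0) = 16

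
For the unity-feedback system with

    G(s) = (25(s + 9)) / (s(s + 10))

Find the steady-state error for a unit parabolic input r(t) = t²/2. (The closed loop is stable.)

G(s) has one pole at the origin.
This is a Type 1 system; Ka = lim_{s→0} s^2·G(s) = 0, so the steady-state error for a parabola input is infinite.

e_ss = ∞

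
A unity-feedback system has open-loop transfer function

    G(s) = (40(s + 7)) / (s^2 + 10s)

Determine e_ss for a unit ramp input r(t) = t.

G(s) has one pole at the origin.
This is a Type 1 system. Kv = lim_{s→0} s·G(s) = 280/10 = 28.
e_ss = 1/Kv = 1/(28) = 1/28 ≈ 0.03571.

e_ss = 0.03571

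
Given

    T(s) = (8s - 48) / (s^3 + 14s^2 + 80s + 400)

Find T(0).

Set s = 0: T(0) = (-48) / (400) = -3/25.

T(0) = -3/25 ≈ -0.1200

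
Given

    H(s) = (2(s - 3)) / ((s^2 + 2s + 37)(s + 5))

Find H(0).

At s = 0 each factor (s + a) contributes a and each (s^2 + bs + c) contributes c.
H(0) = 2·(-3) / ((37) · (5)) = -6/185 = -6/185.

H(0) = -6/185 ≈ -0.03243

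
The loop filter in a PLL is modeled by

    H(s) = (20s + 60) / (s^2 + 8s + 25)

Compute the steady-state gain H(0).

H(0) = 12/5 ≈ 2.400

Set s = 0: H(0) = (60) / (25) = 12/5.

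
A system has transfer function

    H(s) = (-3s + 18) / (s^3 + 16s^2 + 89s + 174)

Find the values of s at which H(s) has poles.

s = -5 + 2j, -5 - 2j, -6

The poles are the roots of the denominator s^3 + 16s^2 + 89s + 174 = 0.
Trying s = -6: the polynomial evaluates to 0, so (s + 6) is a factor.
Dividing out leaves s^2 + 10s + 29 = 0.
The quadratic formula then gives s = -5 ± 2j.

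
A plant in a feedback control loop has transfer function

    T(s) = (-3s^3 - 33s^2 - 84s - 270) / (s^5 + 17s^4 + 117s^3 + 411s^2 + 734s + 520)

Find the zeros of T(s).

s = -1 ± 3j, -9

Set the numerator to zero: -3s^3 - 33s^2 - 84s - 270 = 0, i.e. -3·(s^3 + 11s^2 + 28s + 90) = 0.
Factoring: (s^2 + 2s + 10)(s + 9) = 0.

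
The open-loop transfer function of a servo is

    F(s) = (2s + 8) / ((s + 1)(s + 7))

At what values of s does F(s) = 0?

s = -4

Set the numerator to zero: 2s + 8 = 0, i.e. 2·(s + 4) = 0.
So s = -4.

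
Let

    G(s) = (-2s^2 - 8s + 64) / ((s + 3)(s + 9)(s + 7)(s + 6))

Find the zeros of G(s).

Set the numerator to zero: -2s^2 - 8s + 64 = 0, i.e. -2·(s^2 + 4s - 32) = 0.
Factoring: (s - 4)(s + 8) = 0.

s = 4, -8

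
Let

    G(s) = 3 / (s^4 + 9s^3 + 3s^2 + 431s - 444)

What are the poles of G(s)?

The poles are the roots of the denominator s^4 + 9s^3 + 3s^2 + 431s - 444 = 0.
Trying s = -12: the polynomial evaluates to 0, so (s + 12) is a factor.
Dividing out leaves s^3 - 3s^2 + 39s - 37 = 0.
This factors further as (s^2 - 2s + 37)(s - 1) = 0.

s = 1 ± 6j, -12, 1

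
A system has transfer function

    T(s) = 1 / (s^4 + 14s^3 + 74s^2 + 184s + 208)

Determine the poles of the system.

The poles are the roots of the denominator s^4 + 14s^3 + 74s^2 + 184s + 208 = 0.
No real roots exist; factor into two real quadratics: (s^2 + 10s + 26)(s^2 + 4s + 8) = 0.
Each quadratic gives a conjugate pair via the quadratic formula.

s = -5 ± j, -2 ± 2j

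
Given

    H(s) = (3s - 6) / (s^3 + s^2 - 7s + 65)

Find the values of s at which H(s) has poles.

s = 2 + 3j, 2 - 3j, -5

The poles are the roots of the denominator s^3 + s^2 - 7s + 65 = 0.
Trying s = -5: the polynomial evaluates to 0, so (s + 5) is a factor.
Dividing out leaves s^2 - 4s + 13 = 0.
The quadratic formula then gives s = 2 ± 3j.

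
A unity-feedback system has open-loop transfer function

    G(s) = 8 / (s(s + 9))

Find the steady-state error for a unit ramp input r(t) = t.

G(s) has one pole at the origin.
This is a Type 1 system. Kv = lim_{s→0} s·G(s) = 8/9.
e_ss = 1/Kv = 1/(8/9) = 9/8 ≈ 1.125.

e_ss = 1.125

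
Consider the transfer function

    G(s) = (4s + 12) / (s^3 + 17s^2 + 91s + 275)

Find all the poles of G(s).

s = -3 ± 4j, -11

The poles are the roots of the denominator s^3 + 17s^2 + 91s + 275 = 0.
Trying s = -11: the polynomial evaluates to 0, so (s + 11) is a factor.
Dividing out leaves s^2 + 6s + 25 = 0.
The quadratic formula then gives s = -3 ± 4j.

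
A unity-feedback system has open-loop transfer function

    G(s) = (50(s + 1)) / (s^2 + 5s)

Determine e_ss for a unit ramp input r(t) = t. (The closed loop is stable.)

e_ss = 0.1000

G(s) has one pole at the origin.
This is a Type 1 system. Kv = lim_{s→0} s·G(s) = 50/5 = 10.
e_ss = 1/Kv = 1/(10) = 1/10 ≈ 0.1000.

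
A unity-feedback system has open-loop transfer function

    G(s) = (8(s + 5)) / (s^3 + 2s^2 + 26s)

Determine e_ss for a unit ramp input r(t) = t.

G(s) has one pole at the origin.
This is a Type 1 system. Kv = lim_{s→0} s·G(s) = 40/26 = 20/13.
e_ss = 1/Kv = 1/(20/13) = 13/20 ≈ 0.6500.

e_ss = 0.6500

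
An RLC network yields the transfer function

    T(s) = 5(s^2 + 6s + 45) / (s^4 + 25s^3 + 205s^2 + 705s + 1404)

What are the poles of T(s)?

s = -2 ± 3j, -9, -12

The poles are the roots of the denominator s^4 + 25s^3 + 205s^2 + 705s + 1404 = 0.
Trying s = -9: the polynomial evaluates to 0, so (s + 9) is a factor.
Dividing out leaves s^3 + 16s^2 + 61s + 156 = 0.
This factors further as (s^2 + 4s + 13)(s + 12) = 0.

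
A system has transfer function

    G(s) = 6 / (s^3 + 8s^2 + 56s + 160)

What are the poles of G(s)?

s = -2 ± 6j, -4

The poles are the roots of the denominator s^3 + 8s^2 + 56s + 160 = 0.
Trying s = -4: the polynomial evaluates to 0, so (s + 4) is a factor.
Dividing out leaves s^2 + 4s + 40 = 0.
The quadratic formula then gives s = -2 ± 6j.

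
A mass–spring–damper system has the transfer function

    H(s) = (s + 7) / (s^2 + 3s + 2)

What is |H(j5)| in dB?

|H(j5)|_dB ≈ -10.1 dB

Substitute s = j5: numerator = 7 + j5, denominator = -23 + j15.
|H(j5)| = |7 + j5| / |-23 + j15| = 8.6023 / 27.459 ≈ 0.3133.
In decibels: 20·log₁₀(0.3133) ≈ -10.1 dB.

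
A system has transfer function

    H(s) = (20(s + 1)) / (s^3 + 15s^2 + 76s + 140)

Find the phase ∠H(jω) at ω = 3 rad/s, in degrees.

∠H(j3) ≈ -17.01°

At s = j3: numerator = 20 + j60, denominator = 5 + j201.
∠H = ∠num − ∠den = 71.565° − (88.575°) = -17.01°.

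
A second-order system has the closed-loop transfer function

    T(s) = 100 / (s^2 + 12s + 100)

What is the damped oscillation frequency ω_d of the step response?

ω_d = 8 rad/s

Comparing s^2 + 12s + 100 to s^2 + 2ζωₙs + ωₙ²: ωₙ = 10 rad/s and ζ = 12/(2·10) = 0.6.
ζωₙ = 12/2 = 6, so ω_d = ωₙ√(1−ζ²) = √(ωₙ² − (ζωₙ)²) = √(100 − 6²) = √64 = 8 rad/s.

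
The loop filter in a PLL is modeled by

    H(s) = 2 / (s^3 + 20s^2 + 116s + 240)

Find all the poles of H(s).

s = -4 ± 2j, -12

The poles are the roots of the denominator s^3 + 20s^2 + 116s + 240 = 0.
Trying s = -12: the polynomial evaluates to 0, so (s + 12) is a factor.
Dividing out leaves s^2 + 8s + 20 = 0.
The quadratic formula then gives s = -4 ± 2j.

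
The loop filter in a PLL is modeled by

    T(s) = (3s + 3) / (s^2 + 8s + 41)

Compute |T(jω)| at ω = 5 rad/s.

|T(j5)| ≈ 0.3551

Substitute s = j5: numerator = 3 + j15, denominator = 16 + j40.
|T(j5)| = |3 + j15| / |16 + j40| = 15.297 / 43.081 ≈ 0.3551.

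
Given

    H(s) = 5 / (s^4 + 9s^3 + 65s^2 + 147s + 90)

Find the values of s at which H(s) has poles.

s = -3 ± 6j, -2, -1

The poles are the roots of the denominator s^4 + 9s^3 + 65s^2 + 147s + 90 = 0.
Trying s = -2: the polynomial evaluates to 0, so (s + 2) is a factor.
Dividing out leaves s^3 + 7s^2 + 51s + 45 = 0.
This factors further as (s^2 + 6s + 45)(s + 1) = 0.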